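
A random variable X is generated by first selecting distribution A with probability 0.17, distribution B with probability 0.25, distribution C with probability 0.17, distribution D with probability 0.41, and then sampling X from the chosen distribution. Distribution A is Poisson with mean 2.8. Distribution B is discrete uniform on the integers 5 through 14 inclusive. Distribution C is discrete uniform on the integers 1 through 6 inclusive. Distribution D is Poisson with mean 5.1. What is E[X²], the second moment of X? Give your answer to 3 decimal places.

For each component E[X²] = Var + (mean)², giving A: 10.64; B: 98.5; C: 15.1667; D: 31.11.
Overall E[X²] = 0.17·10.64 + 0.25·98.5 + 0.17·15.1667 + 0.41·31.11 = 41.7672.

41.767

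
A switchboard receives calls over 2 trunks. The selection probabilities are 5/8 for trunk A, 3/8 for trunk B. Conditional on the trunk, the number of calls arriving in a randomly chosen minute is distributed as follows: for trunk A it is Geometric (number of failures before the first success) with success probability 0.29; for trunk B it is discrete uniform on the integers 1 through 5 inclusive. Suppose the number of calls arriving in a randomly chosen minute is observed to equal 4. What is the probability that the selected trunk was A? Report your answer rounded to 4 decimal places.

Likelihoods P(X=4 | ·): A: 0.0736939; B: 0.2.
Posterior ∝ prior × likelihood. Numerator for A: 0.625·0.0736939 = 0.0460587.
Normalizing constant: 0.625·0.0736939 + 0.375·0.2 = 0.121059.
P(A | observation) = 0.0460587 / 0.121059 = 0.380466.

0.3805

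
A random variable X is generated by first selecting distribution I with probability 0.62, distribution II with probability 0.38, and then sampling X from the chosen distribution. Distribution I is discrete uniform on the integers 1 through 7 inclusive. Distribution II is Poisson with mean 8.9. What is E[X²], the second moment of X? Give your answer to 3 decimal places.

For each component E[X²] = Var + (mean)², giving I: 20; II: 88.11.
Overall E[X²] = 0.62·20 + 0.38·88.11 = 45.8818.

45.882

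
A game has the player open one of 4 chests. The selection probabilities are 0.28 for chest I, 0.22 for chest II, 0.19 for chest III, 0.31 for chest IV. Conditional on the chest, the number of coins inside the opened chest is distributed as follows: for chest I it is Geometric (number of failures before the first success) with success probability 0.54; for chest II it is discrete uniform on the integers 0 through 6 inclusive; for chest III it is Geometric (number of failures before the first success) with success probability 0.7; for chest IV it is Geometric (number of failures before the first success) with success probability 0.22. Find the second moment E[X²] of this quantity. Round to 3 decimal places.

For each component E[X²] = Var + (mean)², giving I: 2.30316; II: 13; III: 0.795918; IV: 28.686.
Overall E[X²] = 0.28·2.30316 + 0.22·13 + 0.19·0.795918 + 0.31·28.686 = 12.5488.

12.549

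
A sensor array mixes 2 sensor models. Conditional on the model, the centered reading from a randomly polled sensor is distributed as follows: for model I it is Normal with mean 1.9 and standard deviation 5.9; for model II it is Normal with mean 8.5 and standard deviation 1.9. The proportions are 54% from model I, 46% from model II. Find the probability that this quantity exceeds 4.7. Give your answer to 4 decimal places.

0.6210

Conditional on each model, P(X > 4.7): I: 0.317545; II: 0.97725.
By total probability, P(X > 4.7) = 0.54·0.317545 + 0.46·0.97725 = 0.621009.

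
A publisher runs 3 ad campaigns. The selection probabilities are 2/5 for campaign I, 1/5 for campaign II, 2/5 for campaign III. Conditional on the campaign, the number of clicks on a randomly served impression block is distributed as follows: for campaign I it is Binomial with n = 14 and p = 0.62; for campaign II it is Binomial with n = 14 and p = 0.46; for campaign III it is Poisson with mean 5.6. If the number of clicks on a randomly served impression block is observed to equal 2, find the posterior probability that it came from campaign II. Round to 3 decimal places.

Likelihoods P(X=2 | ·): I: 0.000317123; II: 0.0118381; III: 0.0579825.
Posterior ∝ prior × likelihood. Numerator for II: 0.2·0.0118381 = 0.00236762.
Normalizing constant: 0.4·0.000317123 + 0.2·0.0118381 + 0.4·0.0579825 = 0.0256875.
P(II | observation) = 0.00236762 / 0.0256875 = 0.0921703.

0.092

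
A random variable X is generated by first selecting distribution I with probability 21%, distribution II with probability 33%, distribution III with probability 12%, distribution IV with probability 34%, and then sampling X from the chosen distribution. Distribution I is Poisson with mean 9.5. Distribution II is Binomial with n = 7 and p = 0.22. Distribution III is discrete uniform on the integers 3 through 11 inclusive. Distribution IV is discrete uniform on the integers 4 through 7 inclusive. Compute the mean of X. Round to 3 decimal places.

Component means — I: 9.5; II: 1.54; III: 7; IV: 5.5.
E[X] = 0.21·9.5 + 0.33·1.54 + 0.12·7 + 0.34·5.5 = 5.2132.

5.213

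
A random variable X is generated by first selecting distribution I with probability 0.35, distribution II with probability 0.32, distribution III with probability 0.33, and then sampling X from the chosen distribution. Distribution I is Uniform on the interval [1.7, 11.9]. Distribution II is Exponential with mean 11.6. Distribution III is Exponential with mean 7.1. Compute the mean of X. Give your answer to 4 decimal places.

8.4350

Component means — I: 6.8; II: 11.6; III: 7.1.
E[X] = 0.35·6.8 + 0.32·11.6 + 0.33·7.1 = 8.435.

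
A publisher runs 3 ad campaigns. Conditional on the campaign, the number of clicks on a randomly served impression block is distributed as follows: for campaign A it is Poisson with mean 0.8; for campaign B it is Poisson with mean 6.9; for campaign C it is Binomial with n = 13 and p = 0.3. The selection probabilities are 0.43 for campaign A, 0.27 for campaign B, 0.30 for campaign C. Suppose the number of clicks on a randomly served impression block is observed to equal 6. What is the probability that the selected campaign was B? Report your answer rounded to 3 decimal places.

Likelihoods P(X=6 | ·): A: 0.000163596; B: 0.151053; C: 0.103022.
Posterior ∝ prior × likelihood. Numerator for B: 0.27·0.151053 = 0.0407844.
Normalizing constant: 0.43·0.000163596 + 0.27·0.151053 + 0.3·0.103022 = 0.0717614.
P(B | observation) = 0.0407844 / 0.0717614 = 0.568333.

0.568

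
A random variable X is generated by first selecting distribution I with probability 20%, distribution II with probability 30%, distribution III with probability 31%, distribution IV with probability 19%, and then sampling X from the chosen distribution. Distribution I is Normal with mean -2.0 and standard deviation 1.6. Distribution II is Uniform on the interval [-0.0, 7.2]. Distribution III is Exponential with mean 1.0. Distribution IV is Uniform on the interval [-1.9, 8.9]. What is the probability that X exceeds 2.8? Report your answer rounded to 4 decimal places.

0.3098

Conditional on each component, P(X > 2.8): I: 0.0013499; II: 0.611111; III: 0.0608101; IV: 0.564815.
By total probability, P(X > 2.8) = 0.2·0.0013499 + 0.3·0.611111 + 0.31·0.0608101 + 0.19·0.564815 = 0.309769.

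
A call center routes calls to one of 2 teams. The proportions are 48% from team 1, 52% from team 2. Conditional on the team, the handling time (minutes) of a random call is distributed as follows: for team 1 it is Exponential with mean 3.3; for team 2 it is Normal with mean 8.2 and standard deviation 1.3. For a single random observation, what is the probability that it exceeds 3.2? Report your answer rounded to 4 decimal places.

Conditional on each team, P(X > 3.2): 1: 0.379198; 2: 0.99994.
By total probability, P(X > 3.2) = 0.48·0.379198 + 0.52·0.99994 = 0.701984.

0.7020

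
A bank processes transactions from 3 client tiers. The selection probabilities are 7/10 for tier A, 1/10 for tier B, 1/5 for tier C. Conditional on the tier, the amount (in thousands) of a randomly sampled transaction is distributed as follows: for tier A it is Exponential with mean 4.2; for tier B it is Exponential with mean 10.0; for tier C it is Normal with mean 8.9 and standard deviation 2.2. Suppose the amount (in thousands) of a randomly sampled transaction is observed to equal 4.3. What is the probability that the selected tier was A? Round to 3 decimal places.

0.850

Likelihoods f(4.3 | ·): A: 0.0855295; B: 0.0650509; C: 0.020377.
Posterior ∝ prior × likelihood. Numerator for A: 0.7·0.0855295 = 0.0598706.
Normalizing constant: 0.7·0.0855295 + 0.1·0.0650509 + 0.2·0.020377 = 0.0704511.
P(A | observation) = 0.0598706 / 0.0704511 = 0.849818.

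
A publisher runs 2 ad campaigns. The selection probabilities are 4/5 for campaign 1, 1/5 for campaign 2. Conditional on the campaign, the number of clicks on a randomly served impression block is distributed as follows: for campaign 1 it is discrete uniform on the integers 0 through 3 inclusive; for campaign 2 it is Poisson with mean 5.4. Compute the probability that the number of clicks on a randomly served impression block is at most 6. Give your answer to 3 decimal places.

0.940

Conditional on each campaign, P(X ≤ 6): 1: 1; 2: 0.701671.
By total probability, P(X ≤ 6) = 0.8·1 + 0.2·0.701671 = 0.940334.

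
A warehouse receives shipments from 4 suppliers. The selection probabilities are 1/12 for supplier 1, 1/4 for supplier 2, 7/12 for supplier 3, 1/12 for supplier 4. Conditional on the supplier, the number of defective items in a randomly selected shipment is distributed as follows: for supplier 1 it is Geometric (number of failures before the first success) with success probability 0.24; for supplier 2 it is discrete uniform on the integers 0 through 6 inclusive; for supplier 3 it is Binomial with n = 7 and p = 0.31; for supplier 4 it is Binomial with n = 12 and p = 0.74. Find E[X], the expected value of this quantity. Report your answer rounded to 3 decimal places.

3.020

Component means — 1: 3.16667; 2: 3; 3: 2.17; 4: 8.88.
E[X] = 0.0833333·3.16667 + 0.25·3 + 0.583333·2.17 + 0.0833333·8.88 = 3.01972.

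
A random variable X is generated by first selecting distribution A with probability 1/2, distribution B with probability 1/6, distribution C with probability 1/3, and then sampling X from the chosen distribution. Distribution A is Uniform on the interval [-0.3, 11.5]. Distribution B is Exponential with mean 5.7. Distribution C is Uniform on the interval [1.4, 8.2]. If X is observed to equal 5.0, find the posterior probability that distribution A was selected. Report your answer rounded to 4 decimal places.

0.4092

Likelihoods f(5.0 | ·): A: 0.0847458; B: 0.0729735; C: 0.147059.
Posterior ∝ prior × likelihood. Numerator for A: 0.5·0.0847458 = 0.0423729.
Normalizing constant: 0.5·0.0847458 + 0.166667·0.0729735 + 0.333333·0.147059 = 0.103555.
P(A | observation) = 0.0423729 / 0.103555 = 0.409183.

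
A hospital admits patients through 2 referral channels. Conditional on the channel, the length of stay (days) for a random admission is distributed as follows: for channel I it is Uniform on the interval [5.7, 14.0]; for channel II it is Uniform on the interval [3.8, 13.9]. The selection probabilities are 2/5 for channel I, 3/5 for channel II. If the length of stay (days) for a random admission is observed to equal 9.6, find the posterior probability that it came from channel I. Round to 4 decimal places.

0.4479

Likelihoods f(9.6 | ·): I: 0.120482; II: 0.0990099.
Posterior ∝ prior × likelihood. Numerator for I: 0.4·0.120482 = 0.0481928.
Normalizing constant: 0.4·0.120482 + 0.6·0.0990099 = 0.107599.
P(I | observation) = 0.0481928 / 0.107599 = 0.447894.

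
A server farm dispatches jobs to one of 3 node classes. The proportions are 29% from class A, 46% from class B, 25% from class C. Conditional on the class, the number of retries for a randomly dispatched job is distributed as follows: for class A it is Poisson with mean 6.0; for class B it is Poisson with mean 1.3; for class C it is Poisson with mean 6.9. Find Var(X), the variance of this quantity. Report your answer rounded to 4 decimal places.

Per component, A: μ=6, E[X²]=42; B: μ=1.3, E[X²]=2.99; C: μ=6.9, E[X²]=54.51.
E[X] = 0.29·6 + 0.46·1.3 + 0.25·6.9 = 4.063.
E[X²] = 0.29·42 + 0.46·2.99 + 0.25·54.51 = 27.1829.
Var(X) = E[X²] − (E[X])² = 27.1829 − 16.508 = 10.6749.

10.6749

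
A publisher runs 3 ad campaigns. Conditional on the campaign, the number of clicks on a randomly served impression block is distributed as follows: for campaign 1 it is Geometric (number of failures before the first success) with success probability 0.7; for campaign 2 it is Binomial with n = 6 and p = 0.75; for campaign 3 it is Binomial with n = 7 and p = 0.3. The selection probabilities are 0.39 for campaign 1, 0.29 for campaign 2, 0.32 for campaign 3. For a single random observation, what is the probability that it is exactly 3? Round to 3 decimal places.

0.118

Conditional on each campaign, P(X = 3): 1: 0.0189; 2: 0.131836; 3: 0.226894.
By total probability, P(X = 3) = 0.39·0.0189 + 0.29·0.131836 + 0.32·0.226894 = 0.11821.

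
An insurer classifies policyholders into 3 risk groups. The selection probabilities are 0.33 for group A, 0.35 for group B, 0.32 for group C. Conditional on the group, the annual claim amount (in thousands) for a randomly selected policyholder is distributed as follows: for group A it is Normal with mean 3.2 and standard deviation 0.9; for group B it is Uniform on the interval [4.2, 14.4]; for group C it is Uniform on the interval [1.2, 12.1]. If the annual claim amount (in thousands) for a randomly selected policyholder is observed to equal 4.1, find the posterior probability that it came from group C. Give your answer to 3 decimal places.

Likelihoods f(4.1 | ·): A: 0.268856; B: 0; C: 0.0917431.
Posterior ∝ prior × likelihood. Numerator for C: 0.32·0.0917431 = 0.0293578.
Normalizing constant: 0.33·0.268856 + 0.35·0 + 0.32·0.0917431 = 0.11808.
P(C | observation) = 0.0293578 / 0.11808 = 0.248626.

0.249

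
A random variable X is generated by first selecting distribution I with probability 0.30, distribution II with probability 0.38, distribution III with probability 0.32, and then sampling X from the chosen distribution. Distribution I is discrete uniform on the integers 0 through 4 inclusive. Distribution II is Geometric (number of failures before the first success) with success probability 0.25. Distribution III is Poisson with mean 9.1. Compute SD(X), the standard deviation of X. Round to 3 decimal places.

Per component, I: μ=2, E[X²]=6; II: μ=3, E[X²]=21; III: μ=9.1, E[X²]=91.91.
E[X] = 0.3·2 + 0.38·3 + 0.32·9.1 = 4.652.
E[X²] = 0.3·6 + 0.38·21 + 0.32·91.91 = 39.1912.
Var(X) = E[X²] − (E[X])² = 39.1912 − 21.6411 = 17.5501.
SD(X) = √17.5501 = 4.18928.

4.189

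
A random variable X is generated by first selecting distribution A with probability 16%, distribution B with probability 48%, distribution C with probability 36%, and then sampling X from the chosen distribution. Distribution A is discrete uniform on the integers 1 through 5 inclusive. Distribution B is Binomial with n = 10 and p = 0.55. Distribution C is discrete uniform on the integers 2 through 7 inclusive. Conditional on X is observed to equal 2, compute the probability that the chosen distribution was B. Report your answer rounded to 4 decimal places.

0.1067

Likelihoods P(X=2 | ·): A: 0.2; B: 0.0228896; C: 0.166667.
Posterior ∝ prior × likelihood. Numerator for B: 0.48·0.0228896 = 0.010987.
Normalizing constant: 0.16·0.2 + 0.48·0.0228896 + 0.36·0.166667 = 0.102987.
P(B | observation) = 0.010987 / 0.102987 = 0.106683.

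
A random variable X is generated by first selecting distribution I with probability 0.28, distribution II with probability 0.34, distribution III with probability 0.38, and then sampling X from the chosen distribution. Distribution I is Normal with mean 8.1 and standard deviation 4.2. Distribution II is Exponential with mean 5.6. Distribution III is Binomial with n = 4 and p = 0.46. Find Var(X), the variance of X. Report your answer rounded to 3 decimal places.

Per component, I: μ=8.1, E[X²]=83.25; II: μ=5.6, E[X²]=62.72; III: μ=1.84, E[X²]=4.3792.
E[X] = 0.28·8.1 + 0.34·5.6 + 0.38·1.84 = 4.8712.
E[X²] = 0.28·83.25 + 0.34·62.72 + 0.38·4.3792 = 46.2989.
Var(X) = E[X²] − (E[X])² = 46.2989 − 23.7286 = 22.5703.

22.570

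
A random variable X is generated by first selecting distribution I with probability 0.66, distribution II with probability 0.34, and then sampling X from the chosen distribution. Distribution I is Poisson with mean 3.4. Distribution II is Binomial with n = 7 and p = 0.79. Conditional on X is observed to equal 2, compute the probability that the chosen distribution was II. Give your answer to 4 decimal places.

0.0141

Likelihoods P(X=2 | ·): I: 0.192898; II: 0.00535266.
Posterior ∝ prior × likelihood. Numerator for II: 0.34·0.00535266 = 0.00181991.
Normalizing constant: 0.66·0.192898 + 0.34·0.00535266 = 0.129132.
P(II | observation) = 0.00181991 / 0.129132 = 0.0140933.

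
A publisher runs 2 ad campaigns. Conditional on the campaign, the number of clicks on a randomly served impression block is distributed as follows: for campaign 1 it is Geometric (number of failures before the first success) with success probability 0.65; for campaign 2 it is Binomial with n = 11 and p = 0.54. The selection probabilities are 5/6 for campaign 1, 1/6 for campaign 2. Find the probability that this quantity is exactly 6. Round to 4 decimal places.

Conditional on each campaign, P(X = 6): 1: 0.00119487; 2: 0.235936.
By total probability, P(X = 6) = 0.833333·0.00119487 + 0.166667·0.235936 = 0.0403183.

0.0403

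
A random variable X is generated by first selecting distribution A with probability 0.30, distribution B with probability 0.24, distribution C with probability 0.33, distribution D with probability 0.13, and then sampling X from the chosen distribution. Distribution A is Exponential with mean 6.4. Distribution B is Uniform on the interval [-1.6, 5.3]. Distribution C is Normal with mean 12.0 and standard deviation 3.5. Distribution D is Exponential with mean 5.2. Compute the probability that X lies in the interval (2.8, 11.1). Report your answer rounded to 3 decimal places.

Conditional on each component, P(2.8 < X < 11.1): A: 0.469138; B: 0.362319; C: 0.394247; D: 0.465355.
By total probability, P(2.8 < X < 11.1) = 0.3·0.469138 + 0.24·0.362319 + 0.33·0.394247 + 0.13·0.465355 = 0.418296.

0.418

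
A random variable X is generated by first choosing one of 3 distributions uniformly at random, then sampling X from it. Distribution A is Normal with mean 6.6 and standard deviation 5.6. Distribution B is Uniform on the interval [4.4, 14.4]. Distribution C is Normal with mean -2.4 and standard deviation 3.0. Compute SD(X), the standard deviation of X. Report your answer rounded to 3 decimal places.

6.448

Per component, A: μ=6.6, E[X²]=74.92; B: μ=9.4, E[X²]=96.6933; C: μ=-2.4, E[X²]=14.76.
E[X] = 0.333333·6.6 + 0.333333·9.4 + 0.333333·-2.4 = 4.53333.
E[X²] = 0.333333·74.92 + 0.333333·96.6933 + 0.333333·14.76 = 62.1244.
Var(X) = E[X²] − (E[X])² = 62.1244 − 20.5511 = 41.5733.
SD(X) = √41.5733 = 6.44774.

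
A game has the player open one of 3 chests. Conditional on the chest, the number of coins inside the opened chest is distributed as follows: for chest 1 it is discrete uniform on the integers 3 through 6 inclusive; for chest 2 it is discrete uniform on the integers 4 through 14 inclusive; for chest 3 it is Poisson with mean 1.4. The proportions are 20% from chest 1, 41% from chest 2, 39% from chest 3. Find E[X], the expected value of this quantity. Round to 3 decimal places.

Component means — 1: 4.5; 2: 9; 3: 1.4.
E[X] = 0.2·4.5 + 0.41·9 + 0.39·1.4 = 5.136.

5.136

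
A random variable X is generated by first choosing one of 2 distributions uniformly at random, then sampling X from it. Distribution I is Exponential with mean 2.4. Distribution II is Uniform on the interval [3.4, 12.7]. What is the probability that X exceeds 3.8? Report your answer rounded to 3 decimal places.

0.581

Conditional on each component, P(X > 3.8): I: 0.20529; II: 0.956989.
By total probability, P(X > 3.8) = 0.5·0.20529 + 0.5·0.956989 = 0.581139.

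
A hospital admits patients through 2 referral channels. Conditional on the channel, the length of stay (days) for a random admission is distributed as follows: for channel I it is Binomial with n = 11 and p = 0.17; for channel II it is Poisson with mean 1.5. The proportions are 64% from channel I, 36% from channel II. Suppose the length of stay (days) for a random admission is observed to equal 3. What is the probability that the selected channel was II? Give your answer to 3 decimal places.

Likelihoods P(X=3 | ·): I: 0.182581; II: 0.125511.
Posterior ∝ prior × likelihood. Numerator for II: 0.36·0.125511 = 0.0451839.
Normalizing constant: 0.64·0.182581 + 0.36·0.125511 = 0.162036.
P(II | observation) = 0.0451839 / 0.162036 = 0.278851.

0.279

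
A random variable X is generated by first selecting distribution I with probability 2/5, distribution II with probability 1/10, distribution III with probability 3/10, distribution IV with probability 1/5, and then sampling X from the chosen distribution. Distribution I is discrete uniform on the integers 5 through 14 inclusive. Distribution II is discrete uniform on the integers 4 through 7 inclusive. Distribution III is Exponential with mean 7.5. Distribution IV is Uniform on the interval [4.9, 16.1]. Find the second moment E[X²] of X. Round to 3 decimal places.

100.441

For each component E[X²] = Var + (mean)², giving I: 98.5; II: 31.5; III: 112.5; IV: 120.703.
Overall E[X²] = 0.4·98.5 + 0.1·31.5 + 0.3·112.5 + 0.2·120.703 = 100.441.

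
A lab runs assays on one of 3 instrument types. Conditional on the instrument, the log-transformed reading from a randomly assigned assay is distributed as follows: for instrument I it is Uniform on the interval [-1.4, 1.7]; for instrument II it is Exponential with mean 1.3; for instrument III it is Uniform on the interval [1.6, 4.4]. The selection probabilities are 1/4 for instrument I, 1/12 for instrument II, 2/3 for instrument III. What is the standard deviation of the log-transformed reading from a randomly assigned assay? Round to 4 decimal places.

Per component, I: μ=0.15, E[X²]=0.823333; II: μ=1.3, E[X²]=3.38; III: μ=3, E[X²]=9.65333.
E[X] = 0.25·0.15 + 0.0833333·1.3 + 0.666667·3 = 2.14583.
E[X²] = 0.25·0.823333 + 0.0833333·3.38 + 0.666667·9.65333 = 6.92306.
Var(X) = E[X²] − (E[X])² = 6.92306 − 4.6046 = 2.31845.
SD(X) = √2.31845 = 1.52265.

1.5226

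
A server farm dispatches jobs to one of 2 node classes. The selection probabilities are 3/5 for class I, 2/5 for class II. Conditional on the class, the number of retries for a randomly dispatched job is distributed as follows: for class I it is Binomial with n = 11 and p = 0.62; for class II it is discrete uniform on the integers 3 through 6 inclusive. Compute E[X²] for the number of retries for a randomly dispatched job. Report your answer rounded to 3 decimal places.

38.062

For each component E[X²] = Var + (mean)², giving I: 49.104; II: 21.5.
Overall E[X²] = 0.6·49.104 + 0.4·21.5 = 38.0624.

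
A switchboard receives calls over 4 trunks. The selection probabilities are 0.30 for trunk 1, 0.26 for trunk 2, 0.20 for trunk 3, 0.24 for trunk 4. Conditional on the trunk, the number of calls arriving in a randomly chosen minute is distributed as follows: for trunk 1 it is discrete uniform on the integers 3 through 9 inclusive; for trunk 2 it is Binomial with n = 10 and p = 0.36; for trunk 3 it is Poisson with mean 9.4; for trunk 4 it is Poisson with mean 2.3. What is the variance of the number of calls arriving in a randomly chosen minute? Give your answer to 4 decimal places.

10.6340

Per component, 1: μ=6, E[X²]=40; 2: μ=3.6, E[X²]=15.264; 3: μ=9.4, E[X²]=97.76; 4: μ=2.3, E[X²]=7.59.
E[X] = 0.3·6 + 0.26·3.6 + 0.2·9.4 + 0.24·2.3 = 5.168.
E[X²] = 0.3·40 + 0.26·15.264 + 0.2·97.76 + 0.24·7.59 = 37.3422.
Var(X) = E[X²] − (E[X])² = 37.3422 − 26.7082 = 10.634.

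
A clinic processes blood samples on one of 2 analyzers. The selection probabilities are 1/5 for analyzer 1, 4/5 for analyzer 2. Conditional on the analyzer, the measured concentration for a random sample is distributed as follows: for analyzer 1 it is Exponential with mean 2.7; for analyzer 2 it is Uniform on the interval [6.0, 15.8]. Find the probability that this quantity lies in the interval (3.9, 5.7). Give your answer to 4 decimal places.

0.0230

Conditional on each analyzer, P(3.9 < X < 5.7): 1: 0.114774; 2: 0.
By total probability, P(3.9 < X < 5.7) = 0.2·0.114774 + 0.8·0 = 0.0229548.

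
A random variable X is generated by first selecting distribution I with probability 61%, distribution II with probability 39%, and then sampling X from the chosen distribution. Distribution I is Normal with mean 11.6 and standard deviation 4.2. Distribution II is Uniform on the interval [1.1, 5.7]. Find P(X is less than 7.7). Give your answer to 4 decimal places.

Conditional on each component, P(X < 7.7): I: 0.176556; II: 1.
By total probability, P(X < 7.7) = 0.61·0.176556 + 0.39·1 = 0.497699.

0.4977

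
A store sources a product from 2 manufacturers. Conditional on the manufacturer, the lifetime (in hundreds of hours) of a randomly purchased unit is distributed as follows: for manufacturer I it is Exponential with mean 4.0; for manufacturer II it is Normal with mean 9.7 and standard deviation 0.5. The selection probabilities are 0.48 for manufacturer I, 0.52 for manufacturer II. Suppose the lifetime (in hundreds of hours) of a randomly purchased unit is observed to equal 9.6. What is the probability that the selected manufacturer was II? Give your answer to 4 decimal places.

0.9739

Likelihoods f(9.6 | ·): I: 0.0226795; II: 0.782085.
Posterior ∝ prior × likelihood. Numerator for II: 0.52·0.782085 = 0.406684.
Normalizing constant: 0.48·0.0226795 + 0.52·0.782085 = 0.417571.
P(II | observation) = 0.406684 / 0.417571 = 0.97393.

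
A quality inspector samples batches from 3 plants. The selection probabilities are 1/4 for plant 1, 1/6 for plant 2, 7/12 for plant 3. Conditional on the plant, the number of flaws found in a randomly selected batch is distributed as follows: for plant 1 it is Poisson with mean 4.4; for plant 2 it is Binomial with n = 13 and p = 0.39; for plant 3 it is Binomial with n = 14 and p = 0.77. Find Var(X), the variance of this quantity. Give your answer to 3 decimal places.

Per component, 1: μ=4.4, E[X²]=23.76; 2: μ=5.07, E[X²]=28.7976; 3: μ=10.78, E[X²]=118.688.
E[X] = 0.25·4.4 + 0.166667·5.07 + 0.583333·10.78 = 8.23333.
E[X²] = 0.25·23.76 + 0.166667·28.7976 + 0.583333·118.688 = 79.9742.
Var(X) = E[X²] − (E[X])² = 79.9742 − 67.7878 = 12.1864.

12.186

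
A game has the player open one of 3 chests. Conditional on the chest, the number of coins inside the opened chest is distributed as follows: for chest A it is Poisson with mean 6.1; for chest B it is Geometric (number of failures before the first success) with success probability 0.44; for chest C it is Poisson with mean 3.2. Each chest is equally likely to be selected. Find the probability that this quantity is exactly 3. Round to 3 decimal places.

Conditional on each chest, P(X = 3): A: 0.0848481; B: 0.077271; C: 0.222616.
By total probability, P(X = 3) = 0.333333·0.0848481 + 0.333333·0.077271 + 0.333333·0.222616 = 0.128245.

0.128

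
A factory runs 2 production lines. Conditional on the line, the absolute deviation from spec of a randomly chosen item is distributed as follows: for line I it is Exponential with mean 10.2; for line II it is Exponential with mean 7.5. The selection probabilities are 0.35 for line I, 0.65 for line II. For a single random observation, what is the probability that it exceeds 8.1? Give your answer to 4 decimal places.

Conditional on each line, P(X > 8.1): I: 0.45198; II: 0.339596.
By total probability, P(X > 8.1) = 0.35·0.45198 + 0.65·0.339596 = 0.37893.

0.3789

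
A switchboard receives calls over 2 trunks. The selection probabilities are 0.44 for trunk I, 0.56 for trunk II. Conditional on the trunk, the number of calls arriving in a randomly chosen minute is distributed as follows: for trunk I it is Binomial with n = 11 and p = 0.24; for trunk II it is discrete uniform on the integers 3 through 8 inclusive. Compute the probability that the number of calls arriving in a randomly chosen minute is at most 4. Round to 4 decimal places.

0.5830

Conditional on each trunk, P(X ≤ 4): I: 0.900789; II: 0.333333.
By total probability, P(X ≤ 4) = 0.44·0.900789 + 0.56·0.333333 = 0.583014.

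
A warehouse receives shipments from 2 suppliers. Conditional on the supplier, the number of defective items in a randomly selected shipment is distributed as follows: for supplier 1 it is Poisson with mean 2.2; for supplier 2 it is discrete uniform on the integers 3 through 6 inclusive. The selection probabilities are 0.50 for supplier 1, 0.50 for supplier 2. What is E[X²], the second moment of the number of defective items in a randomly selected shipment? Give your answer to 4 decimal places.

14.2700

For each component E[X²] = Var + (mean)², giving 1: 7.04; 2: 21.5.
Overall E[X²] = 0.5·7.04 + 0.5·21.5 = 14.27.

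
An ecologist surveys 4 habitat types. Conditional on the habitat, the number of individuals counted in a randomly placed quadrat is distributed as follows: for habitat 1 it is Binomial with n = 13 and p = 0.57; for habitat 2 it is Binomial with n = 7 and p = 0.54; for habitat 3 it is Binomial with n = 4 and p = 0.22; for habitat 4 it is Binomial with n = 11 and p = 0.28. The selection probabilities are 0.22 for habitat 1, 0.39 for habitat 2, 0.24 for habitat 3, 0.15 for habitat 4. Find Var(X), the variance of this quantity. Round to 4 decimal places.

6.8673

Per component, 1: μ=7.41, E[X²]=58.0944; 2: μ=3.78, E[X²]=16.0272; 3: μ=0.88, E[X²]=1.4608; 4: μ=3.08, E[X²]=11.704.
E[X] = 0.22·7.41 + 0.39·3.78 + 0.24·0.88 + 0.15·3.08 = 3.7776.
E[X²] = 0.22·58.0944 + 0.39·16.0272 + 0.24·1.4608 + 0.15·11.704 = 21.1376.
Var(X) = E[X²] − (E[X])² = 21.1376 − 14.2703 = 6.86731.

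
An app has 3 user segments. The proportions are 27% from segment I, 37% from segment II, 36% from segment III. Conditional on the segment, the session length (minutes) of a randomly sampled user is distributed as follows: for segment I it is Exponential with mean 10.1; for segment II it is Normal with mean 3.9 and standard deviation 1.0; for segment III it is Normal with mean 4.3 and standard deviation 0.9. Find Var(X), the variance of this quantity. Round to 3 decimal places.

35.336

Per component, I: μ=10.1, E[X²]=204.02; II: μ=3.9, E[X²]=16.21; III: μ=4.3, E[X²]=19.3.
E[X] = 0.27·10.1 + 0.37·3.9 + 0.36·4.3 = 5.718.
E[X²] = 0.27·204.02 + 0.37·16.21 + 0.36·19.3 = 68.0311.
Var(X) = E[X²] − (E[X])² = 68.0311 − 32.6955 = 35.3356.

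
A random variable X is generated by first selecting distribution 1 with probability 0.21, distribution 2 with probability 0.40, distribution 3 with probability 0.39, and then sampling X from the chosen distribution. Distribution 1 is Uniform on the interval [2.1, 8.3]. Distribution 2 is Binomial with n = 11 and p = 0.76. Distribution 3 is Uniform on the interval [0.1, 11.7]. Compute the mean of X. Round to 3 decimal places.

6.737

Component means — 1: 5.2; 2: 8.36; 3: 5.9.
E[X] = 0.21·5.2 + 0.4·8.36 + 0.39·5.9 = 6.737.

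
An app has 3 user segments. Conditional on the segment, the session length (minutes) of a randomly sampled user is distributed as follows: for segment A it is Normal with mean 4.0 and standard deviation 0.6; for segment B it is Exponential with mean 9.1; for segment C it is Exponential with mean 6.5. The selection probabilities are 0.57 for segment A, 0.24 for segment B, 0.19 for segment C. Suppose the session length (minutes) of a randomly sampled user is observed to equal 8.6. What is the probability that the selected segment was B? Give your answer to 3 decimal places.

0.568

Likelihoods f(8.6 | ·): A: 1.14637e-13; B: 0.0427097; C: 0.0409715.
Posterior ∝ prior × likelihood. Numerator for B: 0.24·0.0427097 = 0.0102503.
Normalizing constant: 0.57·1.14637e-13 + 0.24·0.0427097 + 0.19·0.0409715 = 0.0180349.
P(B | observation) = 0.0102503 / 0.0180349 = 0.56836.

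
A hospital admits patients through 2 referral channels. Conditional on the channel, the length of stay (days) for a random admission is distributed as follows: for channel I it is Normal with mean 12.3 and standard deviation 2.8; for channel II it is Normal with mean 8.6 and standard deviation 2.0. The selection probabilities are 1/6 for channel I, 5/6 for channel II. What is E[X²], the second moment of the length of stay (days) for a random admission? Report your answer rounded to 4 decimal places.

91.4883

For each component E[X²] = Var + (mean)², giving I: 159.13; II: 77.96.
Overall E[X²] = 0.166667·159.13 + 0.833333·77.96 = 91.4883.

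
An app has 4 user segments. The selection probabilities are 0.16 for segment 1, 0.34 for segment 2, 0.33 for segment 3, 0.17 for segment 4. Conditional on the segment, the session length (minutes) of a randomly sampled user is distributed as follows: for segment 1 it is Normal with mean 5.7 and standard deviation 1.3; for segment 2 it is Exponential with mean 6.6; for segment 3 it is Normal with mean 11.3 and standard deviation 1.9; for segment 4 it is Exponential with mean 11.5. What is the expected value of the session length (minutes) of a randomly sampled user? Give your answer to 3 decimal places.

Component means — 1: 5.7; 2: 6.6; 3: 11.3; 4: 11.5.
E[X] = 0.16·5.7 + 0.34·6.6 + 0.33·11.3 + 0.17·11.5 = 8.84.

8.840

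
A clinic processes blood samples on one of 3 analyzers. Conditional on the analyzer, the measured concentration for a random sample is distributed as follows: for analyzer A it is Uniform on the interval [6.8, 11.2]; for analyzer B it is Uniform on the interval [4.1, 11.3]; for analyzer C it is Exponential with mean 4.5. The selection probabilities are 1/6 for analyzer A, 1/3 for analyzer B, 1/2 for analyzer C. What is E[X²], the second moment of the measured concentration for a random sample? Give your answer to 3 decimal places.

For each component E[X²] = Var + (mean)², giving A: 82.6133; B: 63.61; C: 40.5.
Overall E[X²] = 0.166667·82.6133 + 0.333333·63.61 + 0.5·40.5 = 55.2222.

55.222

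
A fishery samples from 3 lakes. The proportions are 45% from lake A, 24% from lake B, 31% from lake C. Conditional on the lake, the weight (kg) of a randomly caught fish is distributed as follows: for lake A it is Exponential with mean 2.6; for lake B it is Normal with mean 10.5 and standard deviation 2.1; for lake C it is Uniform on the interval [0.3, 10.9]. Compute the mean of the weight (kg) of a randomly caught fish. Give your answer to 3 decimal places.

Component means — A: 2.6; B: 10.5; C: 5.6.
E[X] = 0.45·2.6 + 0.24·10.5 + 0.31·5.6 = 5.426.

5.426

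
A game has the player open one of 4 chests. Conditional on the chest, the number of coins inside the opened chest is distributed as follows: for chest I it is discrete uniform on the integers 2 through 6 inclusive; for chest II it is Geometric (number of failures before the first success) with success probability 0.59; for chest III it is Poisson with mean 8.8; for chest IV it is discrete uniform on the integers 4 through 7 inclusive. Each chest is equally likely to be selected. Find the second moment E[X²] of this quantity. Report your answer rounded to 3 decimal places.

34.350

For each component E[X²] = Var + (mean)², giving I: 18; II: 1.66073; III: 86.24; IV: 31.5.
Overall E[X²] = 0.25·18 + 0.25·1.66073 + 0.25·86.24 + 0.25·31.5 = 34.3502.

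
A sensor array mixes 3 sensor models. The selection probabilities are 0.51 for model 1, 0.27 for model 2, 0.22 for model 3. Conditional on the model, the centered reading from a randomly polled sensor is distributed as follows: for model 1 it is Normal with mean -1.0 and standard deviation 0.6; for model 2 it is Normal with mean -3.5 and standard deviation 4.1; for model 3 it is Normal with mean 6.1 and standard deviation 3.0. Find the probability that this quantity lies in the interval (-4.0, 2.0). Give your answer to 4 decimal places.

Conditional on each model, P(-4.0 < X < 2.0): 1: 0.999999; 2: 0.458646; 3: 0.0854845.
By total probability, P(-4.0 < X < 2.0) = 0.51·0.999999 + 0.27·0.458646 + 0.22·0.0854845 = 0.652641.

0.6526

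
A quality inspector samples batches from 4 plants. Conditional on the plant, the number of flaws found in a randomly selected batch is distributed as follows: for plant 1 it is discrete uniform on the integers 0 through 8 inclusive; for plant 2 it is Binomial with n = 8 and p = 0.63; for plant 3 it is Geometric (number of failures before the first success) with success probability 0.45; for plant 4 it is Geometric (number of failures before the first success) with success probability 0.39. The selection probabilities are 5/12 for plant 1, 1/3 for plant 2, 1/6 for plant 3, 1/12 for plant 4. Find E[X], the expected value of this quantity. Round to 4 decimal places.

3.6807

Component means — 1: 4; 2: 5.04; 3: 1.22222; 4: 1.5641.
E[X] = 0.416667·4 + 0.333333·5.04 + 0.166667·1.22222 + 0.0833333·1.5641 = 3.68071.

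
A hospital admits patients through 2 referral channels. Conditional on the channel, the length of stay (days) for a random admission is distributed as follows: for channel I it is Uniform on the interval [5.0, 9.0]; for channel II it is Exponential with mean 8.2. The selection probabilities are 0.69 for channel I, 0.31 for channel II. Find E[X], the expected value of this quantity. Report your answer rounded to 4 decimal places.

Component means — I: 7; II: 8.2.
E[X] = 0.69·7 + 0.31·8.2 = 7.372.

7.3720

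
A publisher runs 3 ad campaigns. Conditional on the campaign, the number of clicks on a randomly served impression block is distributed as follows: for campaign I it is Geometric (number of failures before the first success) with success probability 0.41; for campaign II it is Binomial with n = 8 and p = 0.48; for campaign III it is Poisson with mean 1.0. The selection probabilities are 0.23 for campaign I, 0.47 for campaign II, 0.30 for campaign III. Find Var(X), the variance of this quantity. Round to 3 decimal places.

3.819

Per component, I: μ=1.43902, E[X²]=5.58061; II: μ=3.84, E[X²]=16.7424; III: μ=1, E[X²]=2.
E[X] = 0.23·1.43902 + 0.47·3.84 + 0.3·1 = 2.43578.
E[X²] = 0.23·5.58061 + 0.47·16.7424 + 0.3·2 = 9.75247.
Var(X) = E[X²] − (E[X])² = 9.75247 − 5.933 = 3.81946.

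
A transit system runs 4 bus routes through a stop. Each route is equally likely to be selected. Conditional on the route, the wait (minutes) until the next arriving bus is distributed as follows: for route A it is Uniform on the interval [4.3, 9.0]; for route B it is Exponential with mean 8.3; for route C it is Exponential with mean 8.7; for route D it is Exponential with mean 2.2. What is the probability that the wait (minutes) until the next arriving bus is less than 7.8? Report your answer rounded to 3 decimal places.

Conditional on each route, P(X < 7.8): A: 0.744681; B: 0.609278; C: 0.592026; D: 0.971144.
By total probability, P(X < 7.8) = 0.25·0.744681 + 0.25·0.609278 + 0.25·0.592026 + 0.25·0.971144 = 0.729282.

0.729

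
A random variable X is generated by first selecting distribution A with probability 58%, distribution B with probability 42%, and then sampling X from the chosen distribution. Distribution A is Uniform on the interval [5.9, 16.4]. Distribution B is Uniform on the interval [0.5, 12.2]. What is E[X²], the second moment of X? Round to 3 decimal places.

For each component E[X²] = Var + (mean)², giving A: 133.51; B: 51.73.
Overall E[X²] = 0.58·133.51 + 0.42·51.73 = 99.1624.

99.162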